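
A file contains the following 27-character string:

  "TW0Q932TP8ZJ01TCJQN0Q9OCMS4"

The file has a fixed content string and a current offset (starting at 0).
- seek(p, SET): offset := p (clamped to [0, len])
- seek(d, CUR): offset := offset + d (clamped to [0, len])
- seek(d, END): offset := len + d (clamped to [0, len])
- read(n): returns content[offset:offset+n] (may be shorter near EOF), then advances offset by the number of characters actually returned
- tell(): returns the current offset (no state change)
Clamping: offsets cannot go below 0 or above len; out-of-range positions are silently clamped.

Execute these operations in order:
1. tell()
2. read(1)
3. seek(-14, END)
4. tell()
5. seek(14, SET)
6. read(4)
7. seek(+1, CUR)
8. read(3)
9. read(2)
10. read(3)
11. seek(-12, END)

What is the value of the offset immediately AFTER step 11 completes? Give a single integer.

Answer: 15

Derivation:
After 1 (tell()): offset=0
After 2 (read(1)): returned 'T', offset=1
After 3 (seek(-14, END)): offset=13
After 4 (tell()): offset=13
After 5 (seek(14, SET)): offset=14
After 6 (read(4)): returned 'TCJQ', offset=18
After 7 (seek(+1, CUR)): offset=19
After 8 (read(3)): returned '0Q9', offset=22
After 9 (read(2)): returned 'OC', offset=24
After 10 (read(3)): returned 'MS4', offset=27
After 11 (seek(-12, END)): offset=15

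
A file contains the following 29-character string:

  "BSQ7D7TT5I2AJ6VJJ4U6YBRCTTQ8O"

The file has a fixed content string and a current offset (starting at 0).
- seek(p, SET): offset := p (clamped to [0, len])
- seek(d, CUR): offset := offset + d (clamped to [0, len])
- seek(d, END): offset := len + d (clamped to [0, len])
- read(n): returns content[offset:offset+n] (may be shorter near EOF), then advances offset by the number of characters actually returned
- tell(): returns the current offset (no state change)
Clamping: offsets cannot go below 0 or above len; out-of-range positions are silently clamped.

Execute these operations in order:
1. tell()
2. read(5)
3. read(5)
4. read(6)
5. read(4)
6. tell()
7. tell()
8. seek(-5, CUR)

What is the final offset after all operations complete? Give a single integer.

After 1 (tell()): offset=0
After 2 (read(5)): returned 'BSQ7D', offset=5
After 3 (read(5)): returned '7TT5I', offset=10
After 4 (read(6)): returned '2AJ6VJ', offset=16
After 5 (read(4)): returned 'J4U6', offset=20
After 6 (tell()): offset=20
After 7 (tell()): offset=20
After 8 (seek(-5, CUR)): offset=15

Answer: 15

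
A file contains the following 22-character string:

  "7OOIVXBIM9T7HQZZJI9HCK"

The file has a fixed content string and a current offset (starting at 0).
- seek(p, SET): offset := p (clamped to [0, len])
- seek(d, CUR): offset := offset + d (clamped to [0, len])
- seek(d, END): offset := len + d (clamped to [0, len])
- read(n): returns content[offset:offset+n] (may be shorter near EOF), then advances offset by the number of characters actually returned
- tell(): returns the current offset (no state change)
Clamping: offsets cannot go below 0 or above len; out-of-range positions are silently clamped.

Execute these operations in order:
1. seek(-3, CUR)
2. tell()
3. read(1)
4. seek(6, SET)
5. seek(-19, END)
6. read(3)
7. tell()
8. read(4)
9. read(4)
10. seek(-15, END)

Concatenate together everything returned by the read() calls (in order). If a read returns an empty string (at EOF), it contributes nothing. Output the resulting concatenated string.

After 1 (seek(-3, CUR)): offset=0
After 2 (tell()): offset=0
After 3 (read(1)): returned '7', offset=1
After 4 (seek(6, SET)): offset=6
After 5 (seek(-19, END)): offset=3
After 6 (read(3)): returned 'IVX', offset=6
After 7 (tell()): offset=6
After 8 (read(4)): returned 'BIM9', offset=10
After 9 (read(4)): returned 'T7HQ', offset=14
After 10 (seek(-15, END)): offset=7

Answer: 7IVXBIM9T7HQ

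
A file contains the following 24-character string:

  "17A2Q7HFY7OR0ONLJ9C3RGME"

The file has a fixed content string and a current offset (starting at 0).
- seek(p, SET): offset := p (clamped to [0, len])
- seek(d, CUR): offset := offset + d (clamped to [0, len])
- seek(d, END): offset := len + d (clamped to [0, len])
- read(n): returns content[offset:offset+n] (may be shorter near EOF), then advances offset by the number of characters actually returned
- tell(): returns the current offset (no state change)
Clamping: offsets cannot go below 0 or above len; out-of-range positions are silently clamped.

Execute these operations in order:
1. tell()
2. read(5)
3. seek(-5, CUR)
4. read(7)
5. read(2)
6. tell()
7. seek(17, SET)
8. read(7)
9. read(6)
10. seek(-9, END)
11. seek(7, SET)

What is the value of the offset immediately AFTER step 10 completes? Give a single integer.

After 1 (tell()): offset=0
After 2 (read(5)): returned '17A2Q', offset=5
After 3 (seek(-5, CUR)): offset=0
After 4 (read(7)): returned '17A2Q7H', offset=7
After 5 (read(2)): returned 'FY', offset=9
After 6 (tell()): offset=9
After 7 (seek(17, SET)): offset=17
After 8 (read(7)): returned '9C3RGME', offset=24
After 9 (read(6)): returned '', offset=24
After 10 (seek(-9, END)): offset=15

Answer: 15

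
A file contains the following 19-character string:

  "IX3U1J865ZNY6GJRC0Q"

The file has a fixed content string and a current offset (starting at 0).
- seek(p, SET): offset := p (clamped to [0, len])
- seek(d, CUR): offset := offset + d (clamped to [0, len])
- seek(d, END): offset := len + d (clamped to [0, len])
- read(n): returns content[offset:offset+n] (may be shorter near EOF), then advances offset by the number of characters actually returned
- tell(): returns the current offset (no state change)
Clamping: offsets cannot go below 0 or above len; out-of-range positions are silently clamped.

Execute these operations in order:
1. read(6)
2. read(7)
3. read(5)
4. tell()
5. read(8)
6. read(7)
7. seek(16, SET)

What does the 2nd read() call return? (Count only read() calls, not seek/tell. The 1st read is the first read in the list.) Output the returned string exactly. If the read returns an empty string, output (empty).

Answer: 865ZNY6

Derivation:
After 1 (read(6)): returned 'IX3U1J', offset=6
After 2 (read(7)): returned '865ZNY6', offset=13
After 3 (read(5)): returned 'GJRC0', offset=18
After 4 (tell()): offset=18
After 5 (read(8)): returned 'Q', offset=19
After 6 (read(7)): returned '', offset=19
After 7 (seek(16, SET)): offset=16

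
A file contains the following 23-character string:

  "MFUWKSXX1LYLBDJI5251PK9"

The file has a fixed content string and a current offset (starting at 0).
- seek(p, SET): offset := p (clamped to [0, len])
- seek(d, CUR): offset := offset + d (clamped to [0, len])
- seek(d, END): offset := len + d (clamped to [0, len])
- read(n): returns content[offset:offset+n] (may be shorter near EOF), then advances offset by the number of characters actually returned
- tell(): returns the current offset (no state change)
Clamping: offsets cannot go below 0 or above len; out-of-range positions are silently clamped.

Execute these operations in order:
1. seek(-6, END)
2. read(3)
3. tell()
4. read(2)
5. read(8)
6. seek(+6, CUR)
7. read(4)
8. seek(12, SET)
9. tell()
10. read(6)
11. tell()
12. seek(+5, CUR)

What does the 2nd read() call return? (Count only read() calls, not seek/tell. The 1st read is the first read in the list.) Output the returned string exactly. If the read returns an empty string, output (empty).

After 1 (seek(-6, END)): offset=17
After 2 (read(3)): returned '251', offset=20
After 3 (tell()): offset=20
After 4 (read(2)): returned 'PK', offset=22
After 5 (read(8)): returned '9', offset=23
After 6 (seek(+6, CUR)): offset=23
After 7 (read(4)): returned '', offset=23
After 8 (seek(12, SET)): offset=12
After 9 (tell()): offset=12
After 10 (read(6)): returned 'BDJI52', offset=18
After 11 (tell()): offset=18
After 12 (seek(+5, CUR)): offset=23

Answer: PK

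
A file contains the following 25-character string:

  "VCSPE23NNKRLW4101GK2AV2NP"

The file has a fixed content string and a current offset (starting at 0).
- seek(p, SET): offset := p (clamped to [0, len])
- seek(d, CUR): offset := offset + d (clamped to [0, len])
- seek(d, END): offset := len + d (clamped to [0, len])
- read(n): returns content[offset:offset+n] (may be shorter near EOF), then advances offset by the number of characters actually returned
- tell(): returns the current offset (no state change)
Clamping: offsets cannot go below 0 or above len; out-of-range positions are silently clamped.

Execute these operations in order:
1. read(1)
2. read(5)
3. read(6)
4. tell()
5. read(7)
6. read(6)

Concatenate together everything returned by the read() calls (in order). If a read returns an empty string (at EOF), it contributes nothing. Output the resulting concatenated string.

Answer: VCSPE23NNKRLW4101GK2AV2NP

Derivation:
After 1 (read(1)): returned 'V', offset=1
After 2 (read(5)): returned 'CSPE2', offset=6
After 3 (read(6)): returned '3NNKRL', offset=12
After 4 (tell()): offset=12
After 5 (read(7)): returned 'W4101GK', offset=19
After 6 (read(6)): returned '2AV2NP', offset=25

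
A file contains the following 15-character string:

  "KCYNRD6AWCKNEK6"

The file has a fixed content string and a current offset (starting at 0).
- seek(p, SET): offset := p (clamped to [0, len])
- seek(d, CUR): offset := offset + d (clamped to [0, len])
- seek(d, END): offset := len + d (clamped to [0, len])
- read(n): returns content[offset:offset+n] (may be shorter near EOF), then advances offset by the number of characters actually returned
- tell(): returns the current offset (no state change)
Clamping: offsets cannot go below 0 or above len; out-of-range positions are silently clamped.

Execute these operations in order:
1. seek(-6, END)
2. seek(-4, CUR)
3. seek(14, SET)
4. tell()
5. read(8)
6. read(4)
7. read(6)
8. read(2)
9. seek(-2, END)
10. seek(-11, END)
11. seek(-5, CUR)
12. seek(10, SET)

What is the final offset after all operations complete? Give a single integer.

Answer: 10

Derivation:
After 1 (seek(-6, END)): offset=9
After 2 (seek(-4, CUR)): offset=5
After 3 (seek(14, SET)): offset=14
After 4 (tell()): offset=14
After 5 (read(8)): returned '6', offset=15
After 6 (read(4)): returned '', offset=15
After 7 (read(6)): returned '', offset=15
After 8 (read(2)): returned '', offset=15
After 9 (seek(-2, END)): offset=13
After 10 (seek(-11, END)): offset=4
After 11 (seek(-5, CUR)): offset=0
After 12 (seek(10, SET)): offset=10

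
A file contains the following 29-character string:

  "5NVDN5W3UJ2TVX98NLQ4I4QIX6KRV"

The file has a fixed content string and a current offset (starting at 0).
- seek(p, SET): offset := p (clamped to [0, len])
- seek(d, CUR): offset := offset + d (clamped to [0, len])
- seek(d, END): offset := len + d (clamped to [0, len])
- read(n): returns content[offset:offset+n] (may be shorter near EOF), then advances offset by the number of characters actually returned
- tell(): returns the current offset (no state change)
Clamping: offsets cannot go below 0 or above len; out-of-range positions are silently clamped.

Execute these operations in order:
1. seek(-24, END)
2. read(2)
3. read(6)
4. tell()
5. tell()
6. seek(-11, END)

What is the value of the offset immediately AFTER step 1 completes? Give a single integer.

After 1 (seek(-24, END)): offset=5

Answer: 5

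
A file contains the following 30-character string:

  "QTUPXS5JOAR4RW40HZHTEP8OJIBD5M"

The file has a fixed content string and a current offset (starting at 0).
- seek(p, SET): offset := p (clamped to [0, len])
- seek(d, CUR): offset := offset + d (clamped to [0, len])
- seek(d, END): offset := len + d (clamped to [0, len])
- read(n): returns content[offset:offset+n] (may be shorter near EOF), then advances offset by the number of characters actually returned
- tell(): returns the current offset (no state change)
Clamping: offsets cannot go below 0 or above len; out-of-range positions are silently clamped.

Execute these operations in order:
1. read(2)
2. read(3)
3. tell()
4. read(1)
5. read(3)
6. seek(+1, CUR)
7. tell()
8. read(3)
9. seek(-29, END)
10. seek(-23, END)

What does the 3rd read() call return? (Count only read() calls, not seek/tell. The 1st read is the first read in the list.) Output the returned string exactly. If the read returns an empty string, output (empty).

After 1 (read(2)): returned 'QT', offset=2
After 2 (read(3)): returned 'UPX', offset=5
After 3 (tell()): offset=5
After 4 (read(1)): returned 'S', offset=6
After 5 (read(3)): returned '5JO', offset=9
After 6 (seek(+1, CUR)): offset=10
After 7 (tell()): offset=10
After 8 (read(3)): returned 'R4R', offset=13
After 9 (seek(-29, END)): offset=1
After 10 (seek(-23, END)): offset=7

Answer: S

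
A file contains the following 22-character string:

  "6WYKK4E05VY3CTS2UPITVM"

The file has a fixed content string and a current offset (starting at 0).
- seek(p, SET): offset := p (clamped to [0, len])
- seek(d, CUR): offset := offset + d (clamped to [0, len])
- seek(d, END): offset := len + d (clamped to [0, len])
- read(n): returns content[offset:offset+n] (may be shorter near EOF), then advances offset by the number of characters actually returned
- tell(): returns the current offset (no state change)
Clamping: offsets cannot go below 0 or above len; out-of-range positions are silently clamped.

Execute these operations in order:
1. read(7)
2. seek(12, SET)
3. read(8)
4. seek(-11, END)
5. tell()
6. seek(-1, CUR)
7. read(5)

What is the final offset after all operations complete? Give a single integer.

Answer: 15

Derivation:
After 1 (read(7)): returned '6WYKK4E', offset=7
After 2 (seek(12, SET)): offset=12
After 3 (read(8)): returned 'CTS2UPIT', offset=20
After 4 (seek(-11, END)): offset=11
After 5 (tell()): offset=11
After 6 (seek(-1, CUR)): offset=10
After 7 (read(5)): returned 'Y3CTS', offset=15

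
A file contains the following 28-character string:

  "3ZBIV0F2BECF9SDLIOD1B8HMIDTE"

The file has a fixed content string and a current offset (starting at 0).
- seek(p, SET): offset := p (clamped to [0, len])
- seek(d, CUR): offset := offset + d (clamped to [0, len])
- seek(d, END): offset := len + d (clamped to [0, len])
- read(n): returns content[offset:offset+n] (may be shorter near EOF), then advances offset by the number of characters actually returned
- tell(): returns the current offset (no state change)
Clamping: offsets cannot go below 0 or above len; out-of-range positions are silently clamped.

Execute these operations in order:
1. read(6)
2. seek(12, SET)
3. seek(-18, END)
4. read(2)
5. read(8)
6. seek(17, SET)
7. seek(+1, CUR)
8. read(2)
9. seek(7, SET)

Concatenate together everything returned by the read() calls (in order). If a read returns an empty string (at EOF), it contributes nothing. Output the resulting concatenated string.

After 1 (read(6)): returned '3ZBIV0', offset=6
After 2 (seek(12, SET)): offset=12
After 3 (seek(-18, END)): offset=10
After 4 (read(2)): returned 'CF', offset=12
After 5 (read(8)): returned '9SDLIOD1', offset=20
After 6 (seek(17, SET)): offset=17
After 7 (seek(+1, CUR)): offset=18
After 8 (read(2)): returned 'D1', offset=20
After 9 (seek(7, SET)): offset=7

Answer: 3ZBIV0CF9SDLIOD1D1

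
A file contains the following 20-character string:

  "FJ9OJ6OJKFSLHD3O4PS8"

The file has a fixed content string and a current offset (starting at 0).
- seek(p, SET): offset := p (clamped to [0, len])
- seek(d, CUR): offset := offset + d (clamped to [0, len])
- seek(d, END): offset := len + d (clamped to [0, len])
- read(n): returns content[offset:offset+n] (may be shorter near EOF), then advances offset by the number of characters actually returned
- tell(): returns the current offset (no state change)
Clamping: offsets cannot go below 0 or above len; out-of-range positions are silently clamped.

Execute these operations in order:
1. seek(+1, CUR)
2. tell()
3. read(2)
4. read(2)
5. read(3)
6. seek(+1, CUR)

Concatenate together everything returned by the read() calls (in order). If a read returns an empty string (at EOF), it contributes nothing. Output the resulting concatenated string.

After 1 (seek(+1, CUR)): offset=1
After 2 (tell()): offset=1
After 3 (read(2)): returned 'J9', offset=3
After 4 (read(2)): returned 'OJ', offset=5
After 5 (read(3)): returned '6OJ', offset=8
After 6 (seek(+1, CUR)): offset=9

Answer: J9OJ6OJ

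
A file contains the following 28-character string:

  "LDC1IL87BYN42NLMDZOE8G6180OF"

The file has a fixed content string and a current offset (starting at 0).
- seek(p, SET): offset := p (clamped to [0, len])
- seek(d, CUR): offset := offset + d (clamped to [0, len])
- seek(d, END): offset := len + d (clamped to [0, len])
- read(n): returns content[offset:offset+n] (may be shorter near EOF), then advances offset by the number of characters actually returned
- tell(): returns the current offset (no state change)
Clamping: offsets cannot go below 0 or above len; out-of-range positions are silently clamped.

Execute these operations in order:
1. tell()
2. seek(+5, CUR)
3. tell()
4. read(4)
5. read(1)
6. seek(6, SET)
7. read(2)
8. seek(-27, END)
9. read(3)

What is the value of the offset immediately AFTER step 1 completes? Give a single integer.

Answer: 0

Derivation:
After 1 (tell()): offset=0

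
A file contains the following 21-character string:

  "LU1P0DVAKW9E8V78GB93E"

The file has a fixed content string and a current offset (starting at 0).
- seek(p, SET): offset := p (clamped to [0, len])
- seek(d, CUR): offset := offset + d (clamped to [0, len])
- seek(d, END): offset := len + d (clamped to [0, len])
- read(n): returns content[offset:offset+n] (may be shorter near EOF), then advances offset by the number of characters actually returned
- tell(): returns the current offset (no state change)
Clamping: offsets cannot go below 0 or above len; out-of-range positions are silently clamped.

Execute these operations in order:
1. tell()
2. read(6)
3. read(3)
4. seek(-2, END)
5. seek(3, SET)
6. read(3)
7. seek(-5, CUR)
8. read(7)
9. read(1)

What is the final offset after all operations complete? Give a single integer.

After 1 (tell()): offset=0
After 2 (read(6)): returned 'LU1P0D', offset=6
After 3 (read(3)): returned 'VAK', offset=9
After 4 (seek(-2, END)): offset=19
After 5 (seek(3, SET)): offset=3
After 6 (read(3)): returned 'P0D', offset=6
After 7 (seek(-5, CUR)): offset=1
After 8 (read(7)): returned 'U1P0DVA', offset=8
After 9 (read(1)): returned 'K', offset=9

Answer: 9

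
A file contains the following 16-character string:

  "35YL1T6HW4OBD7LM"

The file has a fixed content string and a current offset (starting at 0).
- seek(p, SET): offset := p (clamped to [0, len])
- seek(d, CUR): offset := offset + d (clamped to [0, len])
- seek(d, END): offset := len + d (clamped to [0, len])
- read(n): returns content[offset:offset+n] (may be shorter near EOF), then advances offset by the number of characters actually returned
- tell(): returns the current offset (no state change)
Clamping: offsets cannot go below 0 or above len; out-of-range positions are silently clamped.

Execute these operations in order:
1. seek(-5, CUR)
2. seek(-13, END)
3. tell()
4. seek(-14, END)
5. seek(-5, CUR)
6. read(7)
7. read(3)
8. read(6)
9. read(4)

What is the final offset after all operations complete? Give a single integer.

Answer: 16

Derivation:
After 1 (seek(-5, CUR)): offset=0
After 2 (seek(-13, END)): offset=3
After 3 (tell()): offset=3
After 4 (seek(-14, END)): offset=2
After 5 (seek(-5, CUR)): offset=0
After 6 (read(7)): returned '35YL1T6', offset=7
After 7 (read(3)): returned 'HW4', offset=10
After 8 (read(6)): returned 'OBD7LM', offset=16
After 9 (read(4)): returned '', offset=16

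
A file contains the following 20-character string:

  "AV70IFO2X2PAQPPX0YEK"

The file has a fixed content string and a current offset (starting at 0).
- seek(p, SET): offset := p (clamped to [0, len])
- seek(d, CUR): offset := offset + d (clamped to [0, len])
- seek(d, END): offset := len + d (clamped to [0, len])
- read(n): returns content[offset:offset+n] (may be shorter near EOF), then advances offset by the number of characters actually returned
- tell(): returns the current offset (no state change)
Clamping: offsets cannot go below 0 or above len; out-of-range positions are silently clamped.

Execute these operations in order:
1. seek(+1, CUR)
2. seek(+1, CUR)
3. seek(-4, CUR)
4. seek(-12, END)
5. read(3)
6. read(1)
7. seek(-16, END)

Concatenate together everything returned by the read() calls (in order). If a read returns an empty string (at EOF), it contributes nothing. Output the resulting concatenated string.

After 1 (seek(+1, CUR)): offset=1
After 2 (seek(+1, CUR)): offset=2
After 3 (seek(-4, CUR)): offset=0
After 4 (seek(-12, END)): offset=8
After 5 (read(3)): returned 'X2P', offset=11
After 6 (read(1)): returned 'A', offset=12
After 7 (seek(-16, END)): offset=4

Answer: X2PA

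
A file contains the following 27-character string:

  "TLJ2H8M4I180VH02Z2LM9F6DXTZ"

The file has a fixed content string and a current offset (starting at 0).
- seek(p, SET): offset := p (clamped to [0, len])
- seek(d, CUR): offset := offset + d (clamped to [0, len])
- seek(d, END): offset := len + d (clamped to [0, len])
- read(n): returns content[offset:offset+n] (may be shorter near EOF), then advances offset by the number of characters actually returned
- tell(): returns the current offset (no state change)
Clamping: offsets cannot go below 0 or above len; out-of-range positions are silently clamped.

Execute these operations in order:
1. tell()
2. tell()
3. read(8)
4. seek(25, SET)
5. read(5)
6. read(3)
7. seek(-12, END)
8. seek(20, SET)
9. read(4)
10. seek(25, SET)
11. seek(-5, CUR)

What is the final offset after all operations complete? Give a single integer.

Answer: 20

Derivation:
After 1 (tell()): offset=0
After 2 (tell()): offset=0
After 3 (read(8)): returned 'TLJ2H8M4', offset=8
After 4 (seek(25, SET)): offset=25
After 5 (read(5)): returned 'TZ', offset=27
After 6 (read(3)): returned '', offset=27
After 7 (seek(-12, END)): offset=15
After 8 (seek(20, SET)): offset=20
After 9 (read(4)): returned '9F6D', offset=24
After 10 (seek(25, SET)): offset=25
After 11 (seek(-5, CUR)): offset=20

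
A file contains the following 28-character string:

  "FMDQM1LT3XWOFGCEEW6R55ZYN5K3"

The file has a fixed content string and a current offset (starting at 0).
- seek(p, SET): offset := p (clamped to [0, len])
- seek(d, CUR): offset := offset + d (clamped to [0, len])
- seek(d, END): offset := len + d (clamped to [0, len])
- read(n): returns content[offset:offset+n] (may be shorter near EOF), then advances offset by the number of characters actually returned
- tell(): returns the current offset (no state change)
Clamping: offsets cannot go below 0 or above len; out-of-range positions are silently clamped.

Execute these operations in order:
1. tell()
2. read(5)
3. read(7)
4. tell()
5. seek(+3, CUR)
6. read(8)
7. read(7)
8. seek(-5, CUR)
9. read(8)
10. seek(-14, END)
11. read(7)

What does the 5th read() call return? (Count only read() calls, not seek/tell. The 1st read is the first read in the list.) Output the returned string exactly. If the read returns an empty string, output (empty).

After 1 (tell()): offset=0
After 2 (read(5)): returned 'FMDQM', offset=5
After 3 (read(7)): returned '1LT3XWO', offset=12
After 4 (tell()): offset=12
After 5 (seek(+3, CUR)): offset=15
After 6 (read(8)): returned 'EEW6R55Z', offset=23
After 7 (read(7)): returned 'YN5K3', offset=28
After 8 (seek(-5, CUR)): offset=23
After 9 (read(8)): returned 'YN5K3', offset=28
After 10 (seek(-14, END)): offset=14
After 11 (read(7)): returned 'CEEW6R5', offset=21

Answer: YN5K3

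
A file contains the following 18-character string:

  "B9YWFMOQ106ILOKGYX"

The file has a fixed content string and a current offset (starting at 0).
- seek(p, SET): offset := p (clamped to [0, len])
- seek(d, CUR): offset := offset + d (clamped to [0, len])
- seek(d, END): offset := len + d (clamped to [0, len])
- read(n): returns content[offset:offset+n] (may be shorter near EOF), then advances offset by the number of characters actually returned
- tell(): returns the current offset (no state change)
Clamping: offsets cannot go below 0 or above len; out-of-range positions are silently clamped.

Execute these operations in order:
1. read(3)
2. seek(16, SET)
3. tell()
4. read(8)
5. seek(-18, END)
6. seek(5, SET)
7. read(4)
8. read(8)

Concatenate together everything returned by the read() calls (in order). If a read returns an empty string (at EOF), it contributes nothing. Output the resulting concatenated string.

After 1 (read(3)): returned 'B9Y', offset=3
After 2 (seek(16, SET)): offset=16
After 3 (tell()): offset=16
After 4 (read(8)): returned 'YX', offset=18
After 5 (seek(-18, END)): offset=0
After 6 (seek(5, SET)): offset=5
After 7 (read(4)): returned 'MOQ1', offset=9
After 8 (read(8)): returned '06ILOKGY', offset=17

Answer: B9YYXMOQ106ILOKGY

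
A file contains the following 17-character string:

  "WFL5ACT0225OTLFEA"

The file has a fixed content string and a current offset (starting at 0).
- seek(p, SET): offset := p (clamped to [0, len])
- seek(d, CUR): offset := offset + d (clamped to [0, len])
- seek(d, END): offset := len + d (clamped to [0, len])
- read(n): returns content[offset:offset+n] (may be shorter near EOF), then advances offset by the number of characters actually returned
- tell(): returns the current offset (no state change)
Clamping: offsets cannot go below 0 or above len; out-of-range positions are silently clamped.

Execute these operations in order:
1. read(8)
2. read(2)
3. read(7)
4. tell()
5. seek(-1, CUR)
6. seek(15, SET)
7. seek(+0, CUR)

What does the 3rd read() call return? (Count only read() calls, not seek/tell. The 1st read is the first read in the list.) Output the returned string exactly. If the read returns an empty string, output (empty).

After 1 (read(8)): returned 'WFL5ACT0', offset=8
After 2 (read(2)): returned '22', offset=10
After 3 (read(7)): returned '5OTLFEA', offset=17
After 4 (tell()): offset=17
After 5 (seek(-1, CUR)): offset=16
After 6 (seek(15, SET)): offset=15
After 7 (seek(+0, CUR)): offset=15

Answer: 5OTLFEA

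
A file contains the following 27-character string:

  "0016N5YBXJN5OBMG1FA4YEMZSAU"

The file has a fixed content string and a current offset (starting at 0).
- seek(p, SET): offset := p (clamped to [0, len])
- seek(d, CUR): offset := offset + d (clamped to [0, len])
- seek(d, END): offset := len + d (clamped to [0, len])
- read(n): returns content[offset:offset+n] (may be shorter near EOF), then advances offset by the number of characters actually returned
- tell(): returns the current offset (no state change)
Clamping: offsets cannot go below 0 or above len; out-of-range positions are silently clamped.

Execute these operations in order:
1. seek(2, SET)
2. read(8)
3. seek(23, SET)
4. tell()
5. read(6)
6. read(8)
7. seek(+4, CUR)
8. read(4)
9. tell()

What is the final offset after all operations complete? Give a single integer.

After 1 (seek(2, SET)): offset=2
After 2 (read(8)): returned '16N5YBXJ', offset=10
After 3 (seek(23, SET)): offset=23
After 4 (tell()): offset=23
After 5 (read(6)): returned 'ZSAU', offset=27
After 6 (read(8)): returned '', offset=27
After 7 (seek(+4, CUR)): offset=27
After 8 (read(4)): returned '', offset=27
After 9 (tell()): offset=27

Answer: 27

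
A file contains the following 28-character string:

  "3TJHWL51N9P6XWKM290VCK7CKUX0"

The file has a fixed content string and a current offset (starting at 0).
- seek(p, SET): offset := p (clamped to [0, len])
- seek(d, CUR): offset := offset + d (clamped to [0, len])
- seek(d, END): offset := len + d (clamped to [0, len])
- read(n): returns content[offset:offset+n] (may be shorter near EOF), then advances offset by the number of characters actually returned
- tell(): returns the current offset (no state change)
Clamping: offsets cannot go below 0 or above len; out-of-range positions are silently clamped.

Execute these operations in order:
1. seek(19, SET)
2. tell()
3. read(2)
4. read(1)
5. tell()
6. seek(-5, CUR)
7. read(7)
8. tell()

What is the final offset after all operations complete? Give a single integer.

After 1 (seek(19, SET)): offset=19
After 2 (tell()): offset=19
After 3 (read(2)): returned 'VC', offset=21
After 4 (read(1)): returned 'K', offset=22
After 5 (tell()): offset=22
After 6 (seek(-5, CUR)): offset=17
After 7 (read(7)): returned '90VCK7C', offset=24
After 8 (tell()): offset=24

Answer: 24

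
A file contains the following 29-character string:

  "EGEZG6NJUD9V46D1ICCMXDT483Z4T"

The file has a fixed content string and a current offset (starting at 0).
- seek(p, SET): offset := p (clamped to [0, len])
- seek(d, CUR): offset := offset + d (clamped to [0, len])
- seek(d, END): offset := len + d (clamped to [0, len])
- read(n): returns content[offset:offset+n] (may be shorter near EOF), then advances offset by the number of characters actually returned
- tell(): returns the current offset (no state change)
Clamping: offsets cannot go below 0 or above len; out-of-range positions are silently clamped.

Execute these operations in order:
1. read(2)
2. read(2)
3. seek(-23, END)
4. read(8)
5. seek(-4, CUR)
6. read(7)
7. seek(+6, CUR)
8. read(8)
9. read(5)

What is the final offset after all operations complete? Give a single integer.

Answer: 29

Derivation:
After 1 (read(2)): returned 'EG', offset=2
After 2 (read(2)): returned 'EZ', offset=4
After 3 (seek(-23, END)): offset=6
After 4 (read(8)): returned 'NJUD9V46', offset=14
After 5 (seek(-4, CUR)): offset=10
After 6 (read(7)): returned '9V46D1I', offset=17
After 7 (seek(+6, CUR)): offset=23
After 8 (read(8)): returned '483Z4T', offset=29
After 9 (read(5)): returned '', offset=29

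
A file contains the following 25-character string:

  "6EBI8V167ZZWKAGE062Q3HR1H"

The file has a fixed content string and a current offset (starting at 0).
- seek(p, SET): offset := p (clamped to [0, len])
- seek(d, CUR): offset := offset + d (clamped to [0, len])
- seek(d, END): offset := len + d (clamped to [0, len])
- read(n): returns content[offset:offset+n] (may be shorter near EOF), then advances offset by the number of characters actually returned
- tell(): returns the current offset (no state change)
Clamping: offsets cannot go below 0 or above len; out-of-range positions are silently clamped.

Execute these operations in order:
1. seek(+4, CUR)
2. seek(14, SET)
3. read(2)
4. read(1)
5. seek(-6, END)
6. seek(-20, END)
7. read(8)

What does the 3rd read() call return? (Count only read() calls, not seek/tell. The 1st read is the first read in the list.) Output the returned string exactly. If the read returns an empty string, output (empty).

Answer: V167ZZWK

Derivation:
After 1 (seek(+4, CUR)): offset=4
After 2 (seek(14, SET)): offset=14
After 3 (read(2)): returned 'GE', offset=16
After 4 (read(1)): returned '0', offset=17
After 5 (seek(-6, END)): offset=19
After 6 (seek(-20, END)): offset=5
After 7 (read(8)): returned 'V167ZZWK', offset=13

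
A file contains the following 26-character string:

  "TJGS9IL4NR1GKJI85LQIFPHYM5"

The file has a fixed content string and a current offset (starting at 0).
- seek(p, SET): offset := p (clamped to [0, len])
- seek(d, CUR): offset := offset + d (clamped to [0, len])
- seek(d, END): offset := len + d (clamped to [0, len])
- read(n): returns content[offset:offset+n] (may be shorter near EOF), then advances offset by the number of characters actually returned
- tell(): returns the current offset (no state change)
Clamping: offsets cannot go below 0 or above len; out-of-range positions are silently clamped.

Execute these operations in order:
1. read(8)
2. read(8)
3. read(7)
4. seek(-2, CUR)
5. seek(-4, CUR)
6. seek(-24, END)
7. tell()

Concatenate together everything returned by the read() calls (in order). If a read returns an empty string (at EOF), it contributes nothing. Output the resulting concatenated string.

After 1 (read(8)): returned 'TJGS9IL4', offset=8
After 2 (read(8)): returned 'NR1GKJI8', offset=16
After 3 (read(7)): returned '5LQIFPH', offset=23
After 4 (seek(-2, CUR)): offset=21
After 5 (seek(-4, CUR)): offset=17
After 6 (seek(-24, END)): offset=2
After 7 (tell()): offset=2

Answer: TJGS9IL4NR1GKJI85LQIFPH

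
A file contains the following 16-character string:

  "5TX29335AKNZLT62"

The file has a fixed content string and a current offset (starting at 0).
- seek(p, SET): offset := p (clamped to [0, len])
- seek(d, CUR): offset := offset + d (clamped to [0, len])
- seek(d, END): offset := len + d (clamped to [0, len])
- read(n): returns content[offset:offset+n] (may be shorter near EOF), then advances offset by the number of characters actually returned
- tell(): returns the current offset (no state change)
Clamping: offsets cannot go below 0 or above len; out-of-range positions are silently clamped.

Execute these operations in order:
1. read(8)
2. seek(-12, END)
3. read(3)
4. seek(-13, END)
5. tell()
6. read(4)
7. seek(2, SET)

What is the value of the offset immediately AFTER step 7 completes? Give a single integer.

After 1 (read(8)): returned '5TX29335', offset=8
After 2 (seek(-12, END)): offset=4
After 3 (read(3)): returned '933', offset=7
After 4 (seek(-13, END)): offset=3
After 5 (tell()): offset=3
After 6 (read(4)): returned '2933', offset=7
After 7 (seek(2, SET)): offset=2

Answer: 2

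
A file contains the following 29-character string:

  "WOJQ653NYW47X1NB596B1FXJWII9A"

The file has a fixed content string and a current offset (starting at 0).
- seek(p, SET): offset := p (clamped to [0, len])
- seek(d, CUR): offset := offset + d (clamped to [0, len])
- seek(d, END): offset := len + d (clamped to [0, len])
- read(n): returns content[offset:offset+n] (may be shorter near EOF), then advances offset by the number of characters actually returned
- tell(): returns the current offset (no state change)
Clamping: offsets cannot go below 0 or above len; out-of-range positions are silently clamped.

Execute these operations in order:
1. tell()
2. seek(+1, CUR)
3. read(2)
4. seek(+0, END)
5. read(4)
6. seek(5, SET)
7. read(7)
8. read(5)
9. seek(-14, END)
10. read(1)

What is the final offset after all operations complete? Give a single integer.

Answer: 16

Derivation:
After 1 (tell()): offset=0
After 2 (seek(+1, CUR)): offset=1
After 3 (read(2)): returned 'OJ', offset=3
After 4 (seek(+0, END)): offset=29
After 5 (read(4)): returned '', offset=29
After 6 (seek(5, SET)): offset=5
After 7 (read(7)): returned '53NYW47', offset=12
After 8 (read(5)): returned 'X1NB5', offset=17
After 9 (seek(-14, END)): offset=15
After 10 (read(1)): returned 'B', offset=16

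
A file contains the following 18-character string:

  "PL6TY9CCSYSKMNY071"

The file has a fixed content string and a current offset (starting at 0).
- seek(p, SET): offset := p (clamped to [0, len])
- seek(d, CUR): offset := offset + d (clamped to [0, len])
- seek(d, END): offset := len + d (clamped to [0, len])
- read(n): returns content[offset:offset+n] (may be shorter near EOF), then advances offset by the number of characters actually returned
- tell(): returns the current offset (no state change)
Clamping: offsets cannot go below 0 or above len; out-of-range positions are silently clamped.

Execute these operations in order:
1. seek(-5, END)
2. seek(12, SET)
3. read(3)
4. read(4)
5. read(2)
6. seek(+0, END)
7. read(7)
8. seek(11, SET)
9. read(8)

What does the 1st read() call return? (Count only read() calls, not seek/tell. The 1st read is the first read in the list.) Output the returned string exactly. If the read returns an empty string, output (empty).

Answer: MNY

Derivation:
After 1 (seek(-5, END)): offset=13
After 2 (seek(12, SET)): offset=12
After 3 (read(3)): returned 'MNY', offset=15
After 4 (read(4)): returned '071', offset=18
After 5 (read(2)): returned '', offset=18
After 6 (seek(+0, END)): offset=18
After 7 (read(7)): returned '', offset=18
After 8 (seek(11, SET)): offset=11
After 9 (read(8)): returned 'KMNY071', offset=18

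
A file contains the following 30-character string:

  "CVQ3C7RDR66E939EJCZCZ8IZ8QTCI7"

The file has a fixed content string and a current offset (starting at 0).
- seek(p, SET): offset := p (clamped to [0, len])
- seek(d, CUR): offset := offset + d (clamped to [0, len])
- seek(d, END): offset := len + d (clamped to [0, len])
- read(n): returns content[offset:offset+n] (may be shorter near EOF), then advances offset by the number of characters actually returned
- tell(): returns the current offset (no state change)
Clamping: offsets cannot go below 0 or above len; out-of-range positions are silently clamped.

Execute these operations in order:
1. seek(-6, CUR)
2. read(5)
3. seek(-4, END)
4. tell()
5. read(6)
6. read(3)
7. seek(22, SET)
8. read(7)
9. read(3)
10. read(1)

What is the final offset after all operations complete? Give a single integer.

Answer: 30

Derivation:
After 1 (seek(-6, CUR)): offset=0
After 2 (read(5)): returned 'CVQ3C', offset=5
After 3 (seek(-4, END)): offset=26
After 4 (tell()): offset=26
After 5 (read(6)): returned 'TCI7', offset=30
After 6 (read(3)): returned '', offset=30
After 7 (seek(22, SET)): offset=22
After 8 (read(7)): returned 'IZ8QTCI', offset=29
After 9 (read(3)): returned '7', offset=30
After 10 (read(1)): returned '', offset=30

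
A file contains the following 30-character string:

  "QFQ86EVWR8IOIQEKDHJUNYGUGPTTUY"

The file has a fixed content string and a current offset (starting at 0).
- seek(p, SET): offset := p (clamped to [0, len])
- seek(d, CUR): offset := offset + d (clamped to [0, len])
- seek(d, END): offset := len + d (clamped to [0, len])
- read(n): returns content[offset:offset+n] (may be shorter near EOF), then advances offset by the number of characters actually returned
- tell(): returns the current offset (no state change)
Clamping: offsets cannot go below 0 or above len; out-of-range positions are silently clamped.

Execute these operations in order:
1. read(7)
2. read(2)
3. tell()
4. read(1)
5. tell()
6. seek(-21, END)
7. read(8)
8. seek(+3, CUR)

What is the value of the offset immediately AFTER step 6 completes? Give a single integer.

Answer: 9

Derivation:
After 1 (read(7)): returned 'QFQ86EV', offset=7
After 2 (read(2)): returned 'WR', offset=9
After 3 (tell()): offset=9
After 4 (read(1)): returned '8', offset=10
After 5 (tell()): offset=10
After 6 (seek(-21, END)): offset=9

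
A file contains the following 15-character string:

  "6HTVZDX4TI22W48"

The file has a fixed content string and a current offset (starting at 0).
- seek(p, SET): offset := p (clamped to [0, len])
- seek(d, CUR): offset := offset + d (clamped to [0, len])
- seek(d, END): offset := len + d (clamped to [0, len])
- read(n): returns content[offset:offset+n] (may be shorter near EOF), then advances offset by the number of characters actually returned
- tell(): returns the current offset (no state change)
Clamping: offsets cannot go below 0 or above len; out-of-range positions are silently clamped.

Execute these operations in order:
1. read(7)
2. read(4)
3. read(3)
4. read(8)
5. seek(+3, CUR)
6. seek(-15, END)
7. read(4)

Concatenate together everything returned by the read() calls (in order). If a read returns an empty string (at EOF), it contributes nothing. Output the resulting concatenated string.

After 1 (read(7)): returned '6HTVZDX', offset=7
After 2 (read(4)): returned '4TI2', offset=11
After 3 (read(3)): returned '2W4', offset=14
After 4 (read(8)): returned '8', offset=15
After 5 (seek(+3, CUR)): offset=15
After 6 (seek(-15, END)): offset=0
After 7 (read(4)): returned '6HTV', offset=4

Answer: 6HTVZDX4TI22W486HTV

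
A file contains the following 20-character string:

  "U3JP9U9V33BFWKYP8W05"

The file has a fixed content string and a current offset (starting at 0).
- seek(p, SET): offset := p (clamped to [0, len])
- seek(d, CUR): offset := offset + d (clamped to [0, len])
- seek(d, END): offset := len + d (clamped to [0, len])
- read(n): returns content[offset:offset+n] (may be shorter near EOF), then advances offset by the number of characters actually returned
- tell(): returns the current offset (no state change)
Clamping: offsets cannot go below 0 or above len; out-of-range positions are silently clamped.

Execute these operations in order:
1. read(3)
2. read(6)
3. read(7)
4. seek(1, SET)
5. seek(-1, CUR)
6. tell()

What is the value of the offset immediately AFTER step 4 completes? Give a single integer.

Answer: 1

Derivation:
After 1 (read(3)): returned 'U3J', offset=3
After 2 (read(6)): returned 'P9U9V3', offset=9
After 3 (read(7)): returned '3BFWKYP', offset=16
After 4 (seek(1, SET)): offset=1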